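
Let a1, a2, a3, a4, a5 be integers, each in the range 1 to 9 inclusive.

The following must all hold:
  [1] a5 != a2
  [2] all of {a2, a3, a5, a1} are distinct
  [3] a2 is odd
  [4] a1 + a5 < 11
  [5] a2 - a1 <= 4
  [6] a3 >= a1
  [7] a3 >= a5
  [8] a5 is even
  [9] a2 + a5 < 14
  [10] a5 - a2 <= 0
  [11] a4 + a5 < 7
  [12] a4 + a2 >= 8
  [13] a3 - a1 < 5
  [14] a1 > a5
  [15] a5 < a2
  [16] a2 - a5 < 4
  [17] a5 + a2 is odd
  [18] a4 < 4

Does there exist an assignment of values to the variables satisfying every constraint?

Satisfiable

Try a1 = 6, a2 = 7, a3 = 9, a4 = 2, a5 = 4.
Check constraint 4: a1 + a5 = 10; constraint 5: a2 - a1 = 1. The remaining constraints are straightforward to verify.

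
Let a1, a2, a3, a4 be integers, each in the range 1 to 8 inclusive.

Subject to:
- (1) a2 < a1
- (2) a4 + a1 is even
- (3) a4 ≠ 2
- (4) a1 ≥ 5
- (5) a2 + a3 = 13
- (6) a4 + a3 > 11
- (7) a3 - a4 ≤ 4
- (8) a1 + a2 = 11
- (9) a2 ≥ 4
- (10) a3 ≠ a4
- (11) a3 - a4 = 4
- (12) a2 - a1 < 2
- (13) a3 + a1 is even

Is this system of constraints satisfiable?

Satisfiable

Try a1 = 6, a2 = 5, a3 = 8, a4 = 4.
Check constraint 5: a2 + a3 = 13; constraint 6: a4 + a3 = 12. The remaining constraints are straightforward to verify.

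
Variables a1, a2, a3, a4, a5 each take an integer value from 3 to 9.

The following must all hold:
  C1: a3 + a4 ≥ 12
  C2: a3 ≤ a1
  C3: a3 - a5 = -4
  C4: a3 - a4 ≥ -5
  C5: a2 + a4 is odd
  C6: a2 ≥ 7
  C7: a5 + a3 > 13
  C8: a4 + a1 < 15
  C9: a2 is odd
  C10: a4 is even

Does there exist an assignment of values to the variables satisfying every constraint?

Satisfiable

Try a1 = 5, a2 = 9, a3 = 5, a4 = 8, a5 = 9.
Check constraint 1: a3 + a4 = 13; constraint 3: a3 - a5 = -4. The remaining constraints are straightforward to verify.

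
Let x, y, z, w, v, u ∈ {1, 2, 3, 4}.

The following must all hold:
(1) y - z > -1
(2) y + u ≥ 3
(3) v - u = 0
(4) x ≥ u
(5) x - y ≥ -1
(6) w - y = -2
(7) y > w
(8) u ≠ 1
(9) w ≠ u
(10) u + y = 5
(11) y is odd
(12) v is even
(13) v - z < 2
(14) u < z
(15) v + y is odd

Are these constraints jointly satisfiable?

Setting (x, y, z, w, v, u) = (2, 3, 3, 1, 2, 2) satisfies everything: constraint 1: y - z = 0; constraint 2: y + u = 5, and the others follow.

Satisfiable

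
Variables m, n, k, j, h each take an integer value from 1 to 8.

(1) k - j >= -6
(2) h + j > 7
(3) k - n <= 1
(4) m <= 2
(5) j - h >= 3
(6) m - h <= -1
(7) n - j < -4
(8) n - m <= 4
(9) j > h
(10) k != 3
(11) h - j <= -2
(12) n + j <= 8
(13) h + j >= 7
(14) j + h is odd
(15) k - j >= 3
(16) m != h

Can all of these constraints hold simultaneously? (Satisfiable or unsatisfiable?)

Unsatisfiable

Constraints 3, 5, 6, 8, and 15 give h − m ≥ 1, m − n ≥ -4, n − k ≥ -1, k − j ≥ 3, j − h ≥ 3.
Adding all 5 inequalities: the left sides telescope to 0, and the right sides sum to 1 + (-4) + (-1) + 3 + 3 = 2. So 0 ≥ 2, which is false.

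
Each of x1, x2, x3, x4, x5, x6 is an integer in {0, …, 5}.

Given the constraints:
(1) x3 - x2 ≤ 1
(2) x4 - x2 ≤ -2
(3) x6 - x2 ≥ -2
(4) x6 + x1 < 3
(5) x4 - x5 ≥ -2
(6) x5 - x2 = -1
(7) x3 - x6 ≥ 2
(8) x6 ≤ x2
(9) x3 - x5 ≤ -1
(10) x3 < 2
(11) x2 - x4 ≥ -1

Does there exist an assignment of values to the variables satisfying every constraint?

Constraints 2, 3, 5, 7, and 9 give x5 − x3 ≥ 1, x3 − x6 ≥ 2, x6 − x2 ≥ -2, x2 − x4 ≥ 2, x4 − x5 ≥ -2.
Adding all 5 inequalities: the left sides telescope to 0, and the right sides sum to 1 + 2 + (-2) + 2 + (-2) = 1. So 0 ≥ 1, which is false.

Unsatisfiable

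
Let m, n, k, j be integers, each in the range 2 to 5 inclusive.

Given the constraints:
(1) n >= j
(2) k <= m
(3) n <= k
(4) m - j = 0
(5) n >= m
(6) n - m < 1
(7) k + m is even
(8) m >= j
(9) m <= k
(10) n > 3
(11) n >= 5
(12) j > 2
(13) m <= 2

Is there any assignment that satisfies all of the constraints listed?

Unsatisfiable

From constraints 3 and 11: k ≥ n and n ≥ 5, so k ≥ 5. From constraints 2 and 13: k ≤ m and m ≤ 2, so k ≤ 2. But 2 < 5, so no value of k works.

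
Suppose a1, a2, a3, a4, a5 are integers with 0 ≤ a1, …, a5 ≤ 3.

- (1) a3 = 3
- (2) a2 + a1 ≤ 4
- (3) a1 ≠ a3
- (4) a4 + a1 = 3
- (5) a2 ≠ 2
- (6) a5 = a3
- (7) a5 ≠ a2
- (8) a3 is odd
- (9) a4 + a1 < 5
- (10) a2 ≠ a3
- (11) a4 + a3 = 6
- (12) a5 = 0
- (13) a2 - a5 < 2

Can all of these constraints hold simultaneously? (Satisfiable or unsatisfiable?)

Unsatisfiable

Constraint 12 fixes a5 = 0 and constraint 1 fixes a3 = 3, but constraint 6 requires a5 = a3. Since 0 ≠ 3, contradiction.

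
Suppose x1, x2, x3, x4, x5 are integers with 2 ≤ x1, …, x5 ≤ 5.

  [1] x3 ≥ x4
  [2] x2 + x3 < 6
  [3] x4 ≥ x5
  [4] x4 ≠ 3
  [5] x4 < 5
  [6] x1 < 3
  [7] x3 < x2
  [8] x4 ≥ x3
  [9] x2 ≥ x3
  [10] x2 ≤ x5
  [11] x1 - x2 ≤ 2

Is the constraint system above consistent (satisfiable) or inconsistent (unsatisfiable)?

Constraints 1, 3, 7, and 10 give x4 ≤ x3, x3 < x2, x2 ≤ x5, x5 ≤ x4. Chaining: x4 ≤ x3 < x2 ≤ x5 ≤ x4, which forces x4 < x4 — impossible.

Unsatisfiable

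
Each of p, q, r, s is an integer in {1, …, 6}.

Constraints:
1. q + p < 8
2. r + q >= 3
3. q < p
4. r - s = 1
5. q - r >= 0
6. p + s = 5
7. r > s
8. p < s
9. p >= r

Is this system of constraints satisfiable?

Unsatisfiable

Constraints 3, 5, 7, and 8 give p < s, s < r, r ≤ q, q < p. Chaining: p < s < r ≤ q < p, which forces p < p — impossible.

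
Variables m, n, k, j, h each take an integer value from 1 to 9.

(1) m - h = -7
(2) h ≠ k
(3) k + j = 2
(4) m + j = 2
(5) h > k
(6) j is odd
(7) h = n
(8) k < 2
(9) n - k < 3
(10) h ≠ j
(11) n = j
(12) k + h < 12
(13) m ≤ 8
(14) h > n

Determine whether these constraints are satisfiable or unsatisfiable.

Unsatisfiable

From constraints 7 and 11, h = n = j, so h = j. But constraint 10 says h ≠ j. Contradiction.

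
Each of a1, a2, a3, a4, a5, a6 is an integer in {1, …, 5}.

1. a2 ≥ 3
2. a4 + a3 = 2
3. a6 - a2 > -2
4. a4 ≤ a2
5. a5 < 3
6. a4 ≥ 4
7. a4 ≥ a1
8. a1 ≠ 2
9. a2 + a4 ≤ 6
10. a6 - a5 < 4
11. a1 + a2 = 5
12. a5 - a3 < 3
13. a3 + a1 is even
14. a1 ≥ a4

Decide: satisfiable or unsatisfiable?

From constraints 6 and 14: a1 ≥ a4 ≥ 4. From constraint 1: a2 ≥ 3. Hence a1 + a2 ≥ 7. But constraint 11 requires a1 + a2 = 5, and 5 < 7. Contradiction.

Unsatisfiable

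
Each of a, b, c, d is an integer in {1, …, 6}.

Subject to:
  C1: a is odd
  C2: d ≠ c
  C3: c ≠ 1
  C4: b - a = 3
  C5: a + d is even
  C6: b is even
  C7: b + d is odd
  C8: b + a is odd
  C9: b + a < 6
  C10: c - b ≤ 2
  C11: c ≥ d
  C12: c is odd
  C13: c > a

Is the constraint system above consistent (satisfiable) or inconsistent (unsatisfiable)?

Try a = 1, b = 4, c = 5, d = 1.
Check constraint 4: b - a = 3; constraint 9: b + a = 5; constraint 10: c - b = 1. The remaining constraints are straightforward to verify.

Satisfiable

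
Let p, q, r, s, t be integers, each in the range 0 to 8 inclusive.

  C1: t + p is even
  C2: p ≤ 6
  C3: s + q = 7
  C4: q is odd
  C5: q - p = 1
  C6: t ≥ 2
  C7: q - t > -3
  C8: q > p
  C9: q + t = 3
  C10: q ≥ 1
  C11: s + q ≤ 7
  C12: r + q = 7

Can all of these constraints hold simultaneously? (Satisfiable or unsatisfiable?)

One satisfying assignment is p = 0, q = 1, r = 6, s = 6, t = 2.
For the less obvious constraints — constraint 3: s + q = 7; constraint 5: q - p = 1; constraint 7: q - t = -1 — and the others hold by inspection.

Satisfiable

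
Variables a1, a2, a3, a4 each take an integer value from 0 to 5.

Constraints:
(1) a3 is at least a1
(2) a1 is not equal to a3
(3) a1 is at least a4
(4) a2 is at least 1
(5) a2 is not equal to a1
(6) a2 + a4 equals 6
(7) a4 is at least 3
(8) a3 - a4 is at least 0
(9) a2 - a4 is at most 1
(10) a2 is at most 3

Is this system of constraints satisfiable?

Satisfiable

One satisfying assignment is a1 = 4, a2 = 2, a3 = 5, a4 = 4.
For the less obvious constraints — constraint 6: a2 + a4 = 6; constraint 8: a3 - a4 = 1 — and the others hold by inspection.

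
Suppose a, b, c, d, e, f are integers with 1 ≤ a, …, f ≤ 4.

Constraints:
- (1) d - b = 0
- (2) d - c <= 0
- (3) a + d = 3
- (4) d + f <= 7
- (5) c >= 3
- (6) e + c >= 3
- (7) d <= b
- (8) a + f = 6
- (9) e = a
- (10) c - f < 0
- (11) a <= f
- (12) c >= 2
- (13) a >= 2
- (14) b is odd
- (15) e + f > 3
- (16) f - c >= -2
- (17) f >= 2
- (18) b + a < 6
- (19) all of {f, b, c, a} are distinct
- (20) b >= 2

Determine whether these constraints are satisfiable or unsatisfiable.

Constraints 12, 13, 17, and 20 confine each of f, b, c, a to the 3 values {2, …, 4} (the domain already gives each ≤ 4).
Constraint 19 requires all 4 of them to be distinct, but only 3 values are available — impossible by the pigeonhole principle.

Unsatisfiable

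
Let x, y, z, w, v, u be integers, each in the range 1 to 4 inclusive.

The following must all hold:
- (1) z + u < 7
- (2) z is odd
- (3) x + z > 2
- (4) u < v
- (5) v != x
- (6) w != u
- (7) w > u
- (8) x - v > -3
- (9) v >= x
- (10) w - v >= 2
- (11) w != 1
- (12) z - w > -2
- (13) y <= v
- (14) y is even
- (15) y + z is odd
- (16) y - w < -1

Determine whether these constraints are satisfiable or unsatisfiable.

Try x = 1, y = 2, z = 3, w = 4, v = 2, u = 1.
Check constraint 1: z + u = 4; constraint 3: x + z = 4. The remaining constraints are straightforward to verify.

Satisfiable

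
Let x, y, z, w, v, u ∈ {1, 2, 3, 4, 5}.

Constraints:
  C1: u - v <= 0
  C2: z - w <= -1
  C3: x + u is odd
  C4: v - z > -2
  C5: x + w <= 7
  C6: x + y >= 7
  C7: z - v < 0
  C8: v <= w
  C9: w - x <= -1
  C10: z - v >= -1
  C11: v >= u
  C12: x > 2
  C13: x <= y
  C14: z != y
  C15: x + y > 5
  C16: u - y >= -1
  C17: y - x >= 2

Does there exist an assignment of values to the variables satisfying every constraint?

Constraints 1, 2, 9, 10, 16, and 17 give u − y ≥ -1, y − x ≥ 2, x − w ≥ 1, w − z ≥ 1, z − v ≥ -1, v − u ≥ 0.
Adding all 6 inequalities: the left sides telescope to 0, and the right sides sum to (-1) + 2 + 1 + 1 + (-1) + 0 = 2. So 0 ≥ 2, which is false.

Unsatisfiable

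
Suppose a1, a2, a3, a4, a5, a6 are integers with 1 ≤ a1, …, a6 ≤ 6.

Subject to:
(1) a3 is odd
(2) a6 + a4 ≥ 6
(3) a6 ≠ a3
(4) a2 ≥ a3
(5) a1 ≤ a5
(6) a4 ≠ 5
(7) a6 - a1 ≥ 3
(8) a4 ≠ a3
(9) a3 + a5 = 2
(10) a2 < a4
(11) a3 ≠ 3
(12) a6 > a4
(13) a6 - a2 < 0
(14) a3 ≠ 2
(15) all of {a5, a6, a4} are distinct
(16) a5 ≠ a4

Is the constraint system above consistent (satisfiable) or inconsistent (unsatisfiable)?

Unsatisfiable

Constraints 10, 12, and 13 give a4 < a6, a6 < a2, a2 < a4. Chaining: a4 < a6 < a2 < a4, which forces a4 < a4 — impossible.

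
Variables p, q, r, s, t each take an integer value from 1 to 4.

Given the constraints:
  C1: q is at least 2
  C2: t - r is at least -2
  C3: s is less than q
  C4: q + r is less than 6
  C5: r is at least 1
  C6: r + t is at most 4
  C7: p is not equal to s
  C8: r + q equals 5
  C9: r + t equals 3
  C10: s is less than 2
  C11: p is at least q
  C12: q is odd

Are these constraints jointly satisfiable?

Satisfiable

Try p = 3, q = 3, r = 2, s = 1, t = 1.
Check constraint 2: t - r = -1; constraint 4: q + r = 5; constraint 6: r + t = 3. The remaining constraints are straightforward to verify.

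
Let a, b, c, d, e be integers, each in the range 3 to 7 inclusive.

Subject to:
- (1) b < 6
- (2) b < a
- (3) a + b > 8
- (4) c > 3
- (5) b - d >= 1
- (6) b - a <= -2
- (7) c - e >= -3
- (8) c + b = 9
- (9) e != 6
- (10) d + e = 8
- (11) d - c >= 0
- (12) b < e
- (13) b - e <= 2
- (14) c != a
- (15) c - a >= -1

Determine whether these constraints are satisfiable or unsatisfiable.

Unsatisfiable

Constraints 5, 6, 11, and 15 give b − d ≥ 1, d − c ≥ 0, c − a ≥ -1, a − b ≥ 2.
Adding all 4 inequalities: the left sides telescope to 0, and the right sides sum to 1 + 0 + (-1) + 2 = 2. So 0 ≥ 2, which is false.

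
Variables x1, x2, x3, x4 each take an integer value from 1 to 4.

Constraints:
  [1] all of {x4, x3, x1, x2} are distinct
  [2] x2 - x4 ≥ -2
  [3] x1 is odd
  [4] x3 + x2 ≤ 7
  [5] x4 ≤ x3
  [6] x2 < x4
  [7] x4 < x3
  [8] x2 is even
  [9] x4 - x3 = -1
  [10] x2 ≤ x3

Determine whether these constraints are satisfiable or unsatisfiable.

The assignment x1 = 1, x2 = 2, x3 = 4, x4 = 3 works:
  constraint 2 holds since x2 - x4 = -1.
  constraint 4 holds since x3 + x2 = 6.
  constraint 9 holds since x4 - x3 = -1.
The rest check out directly.

Satisfiable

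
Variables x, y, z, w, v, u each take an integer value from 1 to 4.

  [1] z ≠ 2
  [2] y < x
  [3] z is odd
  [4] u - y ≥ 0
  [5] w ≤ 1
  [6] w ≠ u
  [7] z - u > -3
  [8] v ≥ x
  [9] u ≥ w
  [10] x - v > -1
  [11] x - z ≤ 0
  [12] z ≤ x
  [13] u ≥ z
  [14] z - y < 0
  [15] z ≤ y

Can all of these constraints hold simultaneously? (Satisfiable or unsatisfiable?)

Unsatisfiable

Constraints 2, 11, and 14 give y < x, x ≤ z, z < y. Chaining: y < x ≤ z < y, which forces y < y — impossible.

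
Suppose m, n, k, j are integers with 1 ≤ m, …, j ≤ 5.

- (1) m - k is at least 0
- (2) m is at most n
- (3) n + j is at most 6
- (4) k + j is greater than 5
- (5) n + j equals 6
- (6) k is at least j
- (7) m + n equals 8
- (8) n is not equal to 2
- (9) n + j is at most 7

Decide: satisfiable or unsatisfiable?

Satisfiable

Try m = 4, n = 4, k = 4, j = 2.
Check constraint 1: m - k = 0; constraint 3: n + j = 6. The remaining constraints are straightforward to verify.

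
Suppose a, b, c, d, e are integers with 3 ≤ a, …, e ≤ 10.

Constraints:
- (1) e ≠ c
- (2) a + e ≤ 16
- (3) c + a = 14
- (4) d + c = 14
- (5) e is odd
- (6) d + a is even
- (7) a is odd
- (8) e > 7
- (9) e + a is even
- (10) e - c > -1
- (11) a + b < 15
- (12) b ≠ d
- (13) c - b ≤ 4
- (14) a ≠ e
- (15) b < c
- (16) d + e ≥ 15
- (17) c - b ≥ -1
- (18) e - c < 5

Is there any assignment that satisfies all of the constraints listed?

Satisfiable

One satisfying assignment is a = 7, b = 5, c = 7, d = 7, e = 9.
For the less obvious constraints — constraint 2: a + e = 16; constraint 3: c + a = 14 — and the others hold by inspection.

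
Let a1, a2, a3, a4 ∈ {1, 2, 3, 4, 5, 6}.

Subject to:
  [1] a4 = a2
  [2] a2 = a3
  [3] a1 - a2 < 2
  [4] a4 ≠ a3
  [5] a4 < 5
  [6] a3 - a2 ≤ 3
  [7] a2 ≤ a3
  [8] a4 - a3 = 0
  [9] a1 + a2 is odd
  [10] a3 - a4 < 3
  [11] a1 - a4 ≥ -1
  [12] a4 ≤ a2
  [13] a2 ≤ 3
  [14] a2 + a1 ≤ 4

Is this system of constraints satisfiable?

Unsatisfiable

From constraints 1 and 2, a4 = a2 = a3, so a4 = a3. But constraint 4 says a4 ≠ a3. Contradiction.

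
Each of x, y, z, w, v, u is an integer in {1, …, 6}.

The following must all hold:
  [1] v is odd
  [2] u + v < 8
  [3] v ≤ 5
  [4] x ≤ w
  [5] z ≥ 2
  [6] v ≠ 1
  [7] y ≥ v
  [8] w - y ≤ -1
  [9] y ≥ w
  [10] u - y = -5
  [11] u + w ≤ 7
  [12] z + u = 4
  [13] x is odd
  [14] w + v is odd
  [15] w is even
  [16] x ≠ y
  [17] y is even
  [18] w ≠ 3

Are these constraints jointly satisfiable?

Satisfiable

Try x = 1, y = 6, z = 3, w = 4, v = 5, u = 1.
Check constraint 2: u + v = 6; constraint 8: w - y = -2; constraint 10: u - y = -5. The remaining constraints are straightforward to verify.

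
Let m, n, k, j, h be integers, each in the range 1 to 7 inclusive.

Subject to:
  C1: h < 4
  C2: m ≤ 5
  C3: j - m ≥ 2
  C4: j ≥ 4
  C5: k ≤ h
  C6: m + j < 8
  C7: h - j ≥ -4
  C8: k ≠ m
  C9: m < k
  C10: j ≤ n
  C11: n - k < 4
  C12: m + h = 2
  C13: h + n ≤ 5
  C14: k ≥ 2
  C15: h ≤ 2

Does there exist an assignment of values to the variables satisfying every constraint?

From constraints 5 and 14: h ≥ k ≥ 2. From constraints 4 and 10: n ≥ j ≥ 4. Hence h + n ≥ 6. But constraint 13 requires h + n ≤ 5, and 5 < 6. Contradiction.

Unsatisfiable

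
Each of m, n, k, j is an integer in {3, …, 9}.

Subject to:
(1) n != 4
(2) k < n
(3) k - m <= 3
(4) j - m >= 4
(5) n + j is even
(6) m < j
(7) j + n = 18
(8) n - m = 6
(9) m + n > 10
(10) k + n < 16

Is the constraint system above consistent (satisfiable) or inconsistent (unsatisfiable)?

The assignment m = 3, n = 9, k = 4, j = 9 works:
  constraint 3 holds since k - m = 1.
  constraint 4 holds since j - m = 6.
  constraint 7 holds since j + n = 18.
The rest check out directly.

Satisfiable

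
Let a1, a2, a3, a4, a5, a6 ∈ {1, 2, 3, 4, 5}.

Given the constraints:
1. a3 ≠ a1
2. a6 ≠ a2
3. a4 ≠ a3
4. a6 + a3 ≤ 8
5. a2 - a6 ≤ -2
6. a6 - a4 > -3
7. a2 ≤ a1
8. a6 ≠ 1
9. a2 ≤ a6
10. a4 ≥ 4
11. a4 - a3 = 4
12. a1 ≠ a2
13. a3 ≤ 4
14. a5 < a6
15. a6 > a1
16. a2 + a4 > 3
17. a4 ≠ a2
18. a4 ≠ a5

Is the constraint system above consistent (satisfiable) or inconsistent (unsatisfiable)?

The assignment a1 = 2, a2 = 1, a3 = 1, a4 = 5, a5 = 1, a6 = 4 works:
  constraint 4 holds since a6 + a3 = 5.
  constraint 5 holds since a2 - a6 = -3.
The rest check out directly.

Satisfiable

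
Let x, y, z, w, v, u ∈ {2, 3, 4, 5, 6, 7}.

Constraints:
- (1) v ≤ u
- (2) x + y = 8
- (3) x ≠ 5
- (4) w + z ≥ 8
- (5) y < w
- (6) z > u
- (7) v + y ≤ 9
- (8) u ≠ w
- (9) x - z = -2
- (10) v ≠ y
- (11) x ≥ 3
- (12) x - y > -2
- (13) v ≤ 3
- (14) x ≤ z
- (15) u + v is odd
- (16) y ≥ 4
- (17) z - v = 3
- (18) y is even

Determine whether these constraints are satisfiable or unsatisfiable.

The assignment x = 4, y = 4, z = 6, w = 5, v = 3, u = 4 works:
  constraint 2 holds since x + y = 8.
  constraint 4 holds since w + z = 11.
The rest check out directly.

Satisfiable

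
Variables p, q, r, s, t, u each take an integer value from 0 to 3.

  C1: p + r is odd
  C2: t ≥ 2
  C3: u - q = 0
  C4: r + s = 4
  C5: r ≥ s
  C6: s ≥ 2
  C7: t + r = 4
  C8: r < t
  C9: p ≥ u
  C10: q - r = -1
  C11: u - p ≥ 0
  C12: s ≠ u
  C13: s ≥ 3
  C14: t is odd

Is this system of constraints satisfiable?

From constraint 2: t ≥ 2. From constraints 5 and 13: r ≥ s ≥ 3. Hence t + r ≥ 5. But constraint 7 requires t + r = 4, and 4 < 5. Contradiction.

Unsatisfiable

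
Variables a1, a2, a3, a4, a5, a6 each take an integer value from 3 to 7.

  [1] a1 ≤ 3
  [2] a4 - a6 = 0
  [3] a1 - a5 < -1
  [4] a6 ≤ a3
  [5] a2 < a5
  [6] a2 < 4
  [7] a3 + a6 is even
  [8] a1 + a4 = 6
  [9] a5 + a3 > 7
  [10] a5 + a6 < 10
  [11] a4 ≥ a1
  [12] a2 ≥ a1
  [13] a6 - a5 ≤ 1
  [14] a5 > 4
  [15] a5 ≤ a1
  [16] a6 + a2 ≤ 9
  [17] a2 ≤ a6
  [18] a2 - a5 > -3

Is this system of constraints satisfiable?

Unsatisfiable

From constraint 14: a5 ≥ 5. From constraints 1 and 15: a5 ≤ a1 and a1 ≤ 3, so a5 ≤ 3. But 3 < 5, so no value of a5 works.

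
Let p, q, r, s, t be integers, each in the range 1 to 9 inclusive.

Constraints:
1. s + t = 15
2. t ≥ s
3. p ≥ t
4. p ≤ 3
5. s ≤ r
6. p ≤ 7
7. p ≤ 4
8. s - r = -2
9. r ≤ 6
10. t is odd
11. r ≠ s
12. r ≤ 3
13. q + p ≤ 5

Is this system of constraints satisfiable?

From constraints 5 and 9: s ≤ r ≤ 6. From constraints 3 and 6: t ≤ p ≤ 7. Hence s + t ≤ 13. But constraint 1 requires s + t = 15, and 15 > 13. Contradiction.

Unsatisfiable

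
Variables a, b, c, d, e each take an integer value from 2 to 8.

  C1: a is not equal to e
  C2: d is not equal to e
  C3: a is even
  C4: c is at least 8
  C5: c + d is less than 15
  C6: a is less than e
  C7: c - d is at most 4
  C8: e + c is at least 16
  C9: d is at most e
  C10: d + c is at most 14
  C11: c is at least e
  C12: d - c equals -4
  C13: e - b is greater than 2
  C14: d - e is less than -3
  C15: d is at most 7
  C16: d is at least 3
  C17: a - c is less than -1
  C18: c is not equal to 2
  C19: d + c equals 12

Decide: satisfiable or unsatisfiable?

Satisfiable

Try a = 4, b = 5, c = 8, d = 4, e = 8.
Check constraint 5: c + d = 12; constraint 7: c - d = 4; constraint 8: e + c = 16. The remaining constraints are straightforward to verify.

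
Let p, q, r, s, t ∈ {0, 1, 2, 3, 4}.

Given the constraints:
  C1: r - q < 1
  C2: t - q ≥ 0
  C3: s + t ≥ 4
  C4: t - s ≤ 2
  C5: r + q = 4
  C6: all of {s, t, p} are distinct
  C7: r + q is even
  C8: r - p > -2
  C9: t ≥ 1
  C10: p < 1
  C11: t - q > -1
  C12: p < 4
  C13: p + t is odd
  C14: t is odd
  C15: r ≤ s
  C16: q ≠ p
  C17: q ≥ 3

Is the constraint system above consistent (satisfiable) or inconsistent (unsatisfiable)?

Satisfiable

Try p = 0, q = 3, r = 1, s = 2, t = 3.
Check constraint 1: r - q = -2; constraint 2: t - q = 0. The remaining constraints are straightforward to verify.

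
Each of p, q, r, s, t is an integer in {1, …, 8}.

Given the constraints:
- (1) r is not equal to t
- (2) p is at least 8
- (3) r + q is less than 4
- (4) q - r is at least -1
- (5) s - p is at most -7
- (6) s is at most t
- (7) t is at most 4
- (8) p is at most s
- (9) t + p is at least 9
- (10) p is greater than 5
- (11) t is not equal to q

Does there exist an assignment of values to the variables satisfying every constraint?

Unsatisfiable

From constraints 2 and 8: s ≥ p and p ≥ 8, so s ≥ 8. From constraints 6 and 7: s ≤ t and t ≤ 4, so s ≤ 4. But 4 < 8, so no value of s works.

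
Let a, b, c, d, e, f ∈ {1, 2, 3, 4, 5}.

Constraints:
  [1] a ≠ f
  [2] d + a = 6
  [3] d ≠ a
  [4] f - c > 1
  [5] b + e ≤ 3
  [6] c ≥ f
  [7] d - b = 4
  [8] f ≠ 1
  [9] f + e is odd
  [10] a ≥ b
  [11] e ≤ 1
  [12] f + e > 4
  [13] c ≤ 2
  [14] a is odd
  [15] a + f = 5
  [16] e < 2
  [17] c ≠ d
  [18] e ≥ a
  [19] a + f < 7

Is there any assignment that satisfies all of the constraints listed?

From constraints 11 and 18: a ≤ e ≤ 1. From constraints 6 and 13: f ≤ c ≤ 2. Hence a + f ≤ 3. But constraint 15 requires a + f = 5, and 5 > 3. Contradiction.

Unsatisfiable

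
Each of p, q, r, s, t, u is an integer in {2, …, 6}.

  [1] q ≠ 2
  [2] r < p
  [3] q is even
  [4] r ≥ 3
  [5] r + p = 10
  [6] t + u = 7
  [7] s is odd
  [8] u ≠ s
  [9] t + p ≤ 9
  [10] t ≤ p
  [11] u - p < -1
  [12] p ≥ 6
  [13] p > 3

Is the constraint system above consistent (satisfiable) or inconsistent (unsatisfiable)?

One satisfying assignment is p = 6, q = 6, r = 4, s = 3, t = 3, u = 4.
For the less obvious constraints — constraint 5: r + p = 10; constraint 6: t + u = 7; constraint 9: t + p = 9 — and the others hold by inspection.

Satisfiable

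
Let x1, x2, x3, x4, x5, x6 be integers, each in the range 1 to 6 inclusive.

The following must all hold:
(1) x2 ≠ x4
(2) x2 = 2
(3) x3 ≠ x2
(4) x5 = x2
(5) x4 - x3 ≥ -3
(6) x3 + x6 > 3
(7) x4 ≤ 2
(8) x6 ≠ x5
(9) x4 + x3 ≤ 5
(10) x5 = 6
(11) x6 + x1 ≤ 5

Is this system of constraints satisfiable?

Unsatisfiable

Constraint 10 fixes x5 = 6 and constraint 2 fixes x2 = 2, but constraint 4 requires x5 = x2. Since 6 ≠ 2, contradiction.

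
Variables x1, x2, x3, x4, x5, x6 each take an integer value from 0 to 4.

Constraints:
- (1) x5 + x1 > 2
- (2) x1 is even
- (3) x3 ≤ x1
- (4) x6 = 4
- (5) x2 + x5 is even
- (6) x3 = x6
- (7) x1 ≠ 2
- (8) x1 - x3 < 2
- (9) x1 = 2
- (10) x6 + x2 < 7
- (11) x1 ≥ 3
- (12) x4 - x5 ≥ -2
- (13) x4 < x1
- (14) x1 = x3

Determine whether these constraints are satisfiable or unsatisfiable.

Unsatisfiable

Constraint 9 fixes x1 = 2 and constraint 4 fixes x6 = 4. Constraints 6 and 14 give x1 = x3 = x6, so x1 = x6. But 2 ≠ 4 — contradiction.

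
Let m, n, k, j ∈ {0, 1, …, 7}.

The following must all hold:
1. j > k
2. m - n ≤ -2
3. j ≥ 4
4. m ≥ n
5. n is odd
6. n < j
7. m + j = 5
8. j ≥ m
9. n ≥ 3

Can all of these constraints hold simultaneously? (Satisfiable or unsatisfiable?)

From constraints 4 and 9: m ≥ n ≥ 3. From constraint 3: j ≥ 4. Hence m + j ≥ 7. But constraint 7 requires m + j = 5, and 5 < 7. Contradiction.

Unsatisfiable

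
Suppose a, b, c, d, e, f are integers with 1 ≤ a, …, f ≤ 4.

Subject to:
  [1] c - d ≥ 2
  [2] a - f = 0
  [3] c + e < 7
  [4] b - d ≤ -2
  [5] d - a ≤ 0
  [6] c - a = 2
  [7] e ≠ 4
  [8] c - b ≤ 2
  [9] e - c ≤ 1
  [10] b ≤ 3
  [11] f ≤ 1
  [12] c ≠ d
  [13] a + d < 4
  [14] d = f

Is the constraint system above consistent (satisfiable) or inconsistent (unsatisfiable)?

Unsatisfiable

Constraints 1, 4, and 8 give d − b ≥ 2, b − c ≥ -2, c − d ≥ 2.
Adding all 3 inequalities: the left sides telescope to 0, and the right sides sum to 2 + (-2) + 2 = 2. So 0 ≥ 2, which is false.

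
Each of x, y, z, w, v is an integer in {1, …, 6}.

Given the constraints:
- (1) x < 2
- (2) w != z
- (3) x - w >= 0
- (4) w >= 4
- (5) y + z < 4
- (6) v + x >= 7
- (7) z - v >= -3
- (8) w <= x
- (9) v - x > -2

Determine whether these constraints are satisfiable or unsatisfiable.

From constraints 4 and 8: x ≥ w and w ≥ 4, so x ≥ 4. From constraint 1: x ≤ 1. But 1 < 4, so no value of x works.

Unsatisfiable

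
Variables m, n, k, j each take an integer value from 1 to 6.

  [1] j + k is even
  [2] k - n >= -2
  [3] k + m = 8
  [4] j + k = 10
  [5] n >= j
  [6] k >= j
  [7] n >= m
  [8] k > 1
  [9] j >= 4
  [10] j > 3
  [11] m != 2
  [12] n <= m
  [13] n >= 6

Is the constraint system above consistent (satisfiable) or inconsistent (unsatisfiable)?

Unsatisfiable

From constraints 6 and 9: k ≥ j ≥ 4. From constraints 12 and 13: m ≥ n ≥ 6. Hence k + m ≥ 10. But constraint 3 requires k + m = 8, and 8 < 10. Contradiction.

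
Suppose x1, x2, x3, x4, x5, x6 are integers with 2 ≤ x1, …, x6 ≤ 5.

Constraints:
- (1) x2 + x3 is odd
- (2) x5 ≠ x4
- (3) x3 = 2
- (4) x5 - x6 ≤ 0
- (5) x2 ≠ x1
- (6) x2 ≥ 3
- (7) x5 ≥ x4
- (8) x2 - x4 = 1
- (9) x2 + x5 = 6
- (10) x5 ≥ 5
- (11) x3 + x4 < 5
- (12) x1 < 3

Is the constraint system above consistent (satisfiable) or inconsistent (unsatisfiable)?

Unsatisfiable

From constraint 6: x2 ≥ 3. From constraint 10: x5 ≥ 5. Hence x2 + x5 ≥ 8. But constraint 9 requires x2 + x5 = 6, and 6 < 8. Contradiction.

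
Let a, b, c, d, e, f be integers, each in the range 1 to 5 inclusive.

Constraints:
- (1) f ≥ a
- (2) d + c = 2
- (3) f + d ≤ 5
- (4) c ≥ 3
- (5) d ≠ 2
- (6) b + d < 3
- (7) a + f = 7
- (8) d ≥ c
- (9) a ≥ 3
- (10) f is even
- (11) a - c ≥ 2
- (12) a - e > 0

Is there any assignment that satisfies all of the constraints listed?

From constraints 1 and 9: f ≥ a ≥ 3. From constraints 4 and 8: d ≥ c ≥ 3. Hence f + d ≥ 6. But constraint 3 requires f + d ≤ 5, and 5 < 6. Contradiction.

Unsatisfiable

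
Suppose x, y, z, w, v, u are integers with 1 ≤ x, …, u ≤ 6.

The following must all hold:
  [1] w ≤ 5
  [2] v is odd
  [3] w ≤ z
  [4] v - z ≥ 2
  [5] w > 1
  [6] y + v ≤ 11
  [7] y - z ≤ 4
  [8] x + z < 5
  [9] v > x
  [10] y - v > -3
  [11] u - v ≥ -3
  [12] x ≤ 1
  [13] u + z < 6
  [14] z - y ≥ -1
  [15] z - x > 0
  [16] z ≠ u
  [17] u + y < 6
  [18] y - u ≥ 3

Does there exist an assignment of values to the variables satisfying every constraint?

Unsatisfiable

Constraints 4, 11, 14, and 18 give v − z ≥ 2, z − y ≥ -1, y − u ≥ 3, u − v ≥ -3.
Adding all 4 inequalities: the left sides telescope to 0, and the right sides sum to 2 + (-1) + 3 + (-3) = 1. So 0 ≥ 1, which is false.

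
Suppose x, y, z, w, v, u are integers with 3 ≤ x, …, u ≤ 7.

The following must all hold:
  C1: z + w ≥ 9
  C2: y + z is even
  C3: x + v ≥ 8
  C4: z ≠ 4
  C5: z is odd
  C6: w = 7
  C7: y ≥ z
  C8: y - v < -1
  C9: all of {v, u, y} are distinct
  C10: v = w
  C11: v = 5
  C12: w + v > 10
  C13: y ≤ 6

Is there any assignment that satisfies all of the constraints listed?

Unsatisfiable

Constraint 11 fixes v = 5 and constraint 6 fixes w = 7, but constraint 10 requires v = w. Since 5 ≠ 7, contradiction.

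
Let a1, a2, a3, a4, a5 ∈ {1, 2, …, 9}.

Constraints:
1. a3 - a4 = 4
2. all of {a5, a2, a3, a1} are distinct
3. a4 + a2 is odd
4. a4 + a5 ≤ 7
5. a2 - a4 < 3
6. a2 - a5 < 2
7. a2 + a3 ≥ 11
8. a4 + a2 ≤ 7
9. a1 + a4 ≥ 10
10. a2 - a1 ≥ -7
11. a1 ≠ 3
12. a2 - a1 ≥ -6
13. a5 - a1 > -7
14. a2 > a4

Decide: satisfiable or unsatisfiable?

Setting (a1, a2, a3, a4, a5) = (9, 4, 7, 3, 3) satisfies everything: constraint 1: a3 - a4 = 4; constraint 4: a4 + a5 = 6; constraint 5: a2 - a4 = 1, and the others follow.

Satisfiable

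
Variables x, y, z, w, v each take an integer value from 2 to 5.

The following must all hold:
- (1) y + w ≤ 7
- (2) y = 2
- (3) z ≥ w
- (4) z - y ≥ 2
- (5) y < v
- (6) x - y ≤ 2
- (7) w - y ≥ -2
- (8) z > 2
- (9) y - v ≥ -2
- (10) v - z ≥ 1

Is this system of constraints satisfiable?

Constraints 4, 9, and 10 give y − v ≥ -2, v − z ≥ 1, z − y ≥ 2.
Adding all 3 inequalities: the left sides telescope to 0, and the right sides sum to (-2) + 1 + 2 = 1. So 0 ≥ 1, which is false.

Unsatisfiable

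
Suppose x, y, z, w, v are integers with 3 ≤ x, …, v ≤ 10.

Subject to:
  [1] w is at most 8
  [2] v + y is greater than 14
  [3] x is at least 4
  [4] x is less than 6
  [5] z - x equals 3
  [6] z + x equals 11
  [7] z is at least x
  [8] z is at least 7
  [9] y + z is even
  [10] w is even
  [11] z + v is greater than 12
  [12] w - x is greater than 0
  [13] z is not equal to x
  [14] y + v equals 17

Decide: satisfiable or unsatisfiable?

Take x = 4, y = 9, z = 7, w = 6, v = 8. Then constraint 2: v + y = 17; constraint 5: z - x = 3; constraint 6: z + x = 11, and every other listed constraint is also met.

Satisfiable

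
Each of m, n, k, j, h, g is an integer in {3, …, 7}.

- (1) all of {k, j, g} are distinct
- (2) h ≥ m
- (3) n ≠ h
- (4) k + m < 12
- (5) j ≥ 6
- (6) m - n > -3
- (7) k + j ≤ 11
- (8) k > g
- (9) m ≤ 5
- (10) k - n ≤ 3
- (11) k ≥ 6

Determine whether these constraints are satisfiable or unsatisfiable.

From constraint 11: k ≥ 6. From constraint 5: j ≥ 6. Hence k + j ≥ 12. But constraint 7 requires k + j ≤ 11, and 11 < 12. Contradiction.

Unsatisfiable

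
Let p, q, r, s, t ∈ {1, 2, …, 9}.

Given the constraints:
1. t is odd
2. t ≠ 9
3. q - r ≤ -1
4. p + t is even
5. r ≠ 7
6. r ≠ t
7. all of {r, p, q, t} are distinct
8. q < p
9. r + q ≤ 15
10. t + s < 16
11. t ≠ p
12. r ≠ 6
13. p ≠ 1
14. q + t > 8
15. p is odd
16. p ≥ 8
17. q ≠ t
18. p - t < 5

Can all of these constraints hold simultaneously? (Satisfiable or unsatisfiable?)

Satisfiable

Take p = 9, q = 6, r = 8, s = 8, t = 5. Then constraint 3: q - r = -2; constraint 9: r + q = 14; constraint 10: t + s = 13, and every other listed constraint is also met.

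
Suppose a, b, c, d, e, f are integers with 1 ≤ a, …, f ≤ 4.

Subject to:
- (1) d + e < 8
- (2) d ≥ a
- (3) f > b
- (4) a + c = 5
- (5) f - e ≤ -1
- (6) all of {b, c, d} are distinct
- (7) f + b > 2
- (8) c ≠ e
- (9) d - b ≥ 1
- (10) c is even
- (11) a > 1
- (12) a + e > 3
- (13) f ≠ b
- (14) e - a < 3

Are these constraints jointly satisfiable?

Satisfiable

Setting (a, b, c, d, e, f) = (3, 1, 2, 3, 3, 2) satisfies everything: constraint 1: d + e = 6; constraint 4: a + c = 5; constraint 5: f - e = -1, and the others follow.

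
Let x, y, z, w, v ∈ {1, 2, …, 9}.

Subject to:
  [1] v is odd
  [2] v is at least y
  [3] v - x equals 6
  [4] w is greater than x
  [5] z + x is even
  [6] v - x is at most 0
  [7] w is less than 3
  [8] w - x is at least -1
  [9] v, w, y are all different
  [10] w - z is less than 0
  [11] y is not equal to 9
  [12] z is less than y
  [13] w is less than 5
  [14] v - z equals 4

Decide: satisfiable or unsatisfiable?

Unsatisfiable

Constraints 2, 4, 6, 10, and 12 give x < w, w < z, z < y, y ≤ v, v ≤ x. Chaining: x < w < z < y ≤ v ≤ x, which forces x < x — impossible.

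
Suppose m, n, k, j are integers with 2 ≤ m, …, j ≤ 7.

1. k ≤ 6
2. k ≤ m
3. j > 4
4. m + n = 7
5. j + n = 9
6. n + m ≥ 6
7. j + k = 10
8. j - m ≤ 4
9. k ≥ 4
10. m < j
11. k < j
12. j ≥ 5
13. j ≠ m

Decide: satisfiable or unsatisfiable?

Satisfiable

The assignment m = 4, n = 3, k = 4, j = 6 works:
  constraint 4 holds since m + n = 7.
  constraint 5 holds since j + n = 9.
  constraint 6 holds since n + m = 7.
The rest check out directly.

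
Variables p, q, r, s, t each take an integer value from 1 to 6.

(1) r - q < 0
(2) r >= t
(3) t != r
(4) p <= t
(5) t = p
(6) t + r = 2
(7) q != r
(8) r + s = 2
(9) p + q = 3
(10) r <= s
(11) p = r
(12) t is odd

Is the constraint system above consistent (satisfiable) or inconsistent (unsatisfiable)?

Unsatisfiable

From constraints 5 and 11, t = p = r, so t = r. But constraint 3 says t ≠ r. Contradiction.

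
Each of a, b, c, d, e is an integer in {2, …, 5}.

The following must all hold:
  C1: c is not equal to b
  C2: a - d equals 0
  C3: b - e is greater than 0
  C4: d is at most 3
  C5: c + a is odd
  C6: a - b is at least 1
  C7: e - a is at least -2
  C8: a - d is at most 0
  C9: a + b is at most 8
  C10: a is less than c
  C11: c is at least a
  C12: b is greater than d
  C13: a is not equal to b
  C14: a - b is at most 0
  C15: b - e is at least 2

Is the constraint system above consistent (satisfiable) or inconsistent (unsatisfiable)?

Constraints 6, 7, and 15 give e − a ≥ -2, a − b ≥ 1, b − e ≥ 2.
Adding all 3 inequalities: the left sides telescope to 0, and the right sides sum to (-2) + 1 + 2 = 1. So 0 ≥ 1, which is false.

Unsatisfiable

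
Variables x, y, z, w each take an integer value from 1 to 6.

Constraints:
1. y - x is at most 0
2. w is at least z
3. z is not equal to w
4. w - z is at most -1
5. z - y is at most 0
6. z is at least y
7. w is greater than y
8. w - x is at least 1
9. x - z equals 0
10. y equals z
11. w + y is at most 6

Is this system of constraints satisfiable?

Unsatisfiable

Constraints 1, 4, 5, and 8 give w − x ≥ 1, x − y ≥ 0, y − z ≥ 0, z − w ≥ 1.
Adding all 4 inequalities: the left sides telescope to 0, and the right sides sum to 1 + 0 + 0 + 1 = 2. So 0 ≥ 2, which is false.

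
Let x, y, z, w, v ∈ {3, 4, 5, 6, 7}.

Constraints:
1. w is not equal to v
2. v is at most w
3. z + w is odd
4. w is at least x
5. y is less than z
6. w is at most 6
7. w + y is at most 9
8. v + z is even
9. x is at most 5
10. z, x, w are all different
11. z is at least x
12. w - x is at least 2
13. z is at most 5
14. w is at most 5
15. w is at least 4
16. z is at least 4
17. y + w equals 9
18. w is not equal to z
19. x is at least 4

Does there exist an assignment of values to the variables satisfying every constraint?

Unsatisfiable

Constraints 9, 13, 14, 15, 16, and 19 confine each of z, x, w to the 2 values {4, 5}.
Constraint 10 requires all 3 of them to be distinct, but only 2 values are available — impossible by the pigeonhole principle.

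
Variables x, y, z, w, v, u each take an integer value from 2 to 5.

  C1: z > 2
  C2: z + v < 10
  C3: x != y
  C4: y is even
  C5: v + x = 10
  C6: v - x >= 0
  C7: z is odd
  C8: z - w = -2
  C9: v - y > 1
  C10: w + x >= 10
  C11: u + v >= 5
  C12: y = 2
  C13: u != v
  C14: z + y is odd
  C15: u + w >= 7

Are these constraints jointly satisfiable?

Satisfiable

Take x = 5, y = 2, z = 3, w = 5, v = 5, u = 3. Then constraint 2: z + v = 8; constraint 5: v + x = 10; constraint 6: v - x = 0, and every other listed constraint is also met.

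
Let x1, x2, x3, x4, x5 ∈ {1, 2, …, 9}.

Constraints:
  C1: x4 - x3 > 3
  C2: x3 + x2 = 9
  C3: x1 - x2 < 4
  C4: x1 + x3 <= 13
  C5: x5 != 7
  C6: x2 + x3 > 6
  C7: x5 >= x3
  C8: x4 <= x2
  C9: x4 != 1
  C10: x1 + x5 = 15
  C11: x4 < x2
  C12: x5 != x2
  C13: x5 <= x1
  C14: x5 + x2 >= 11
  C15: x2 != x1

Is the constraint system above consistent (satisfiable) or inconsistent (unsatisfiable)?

Take x1 = 9, x2 = 8, x3 = 1, x4 = 6, x5 = 6. Then constraint 1: x4 - x3 = 5; constraint 2: x3 + x2 = 9, and every other listed constraint is also met.

Satisfiable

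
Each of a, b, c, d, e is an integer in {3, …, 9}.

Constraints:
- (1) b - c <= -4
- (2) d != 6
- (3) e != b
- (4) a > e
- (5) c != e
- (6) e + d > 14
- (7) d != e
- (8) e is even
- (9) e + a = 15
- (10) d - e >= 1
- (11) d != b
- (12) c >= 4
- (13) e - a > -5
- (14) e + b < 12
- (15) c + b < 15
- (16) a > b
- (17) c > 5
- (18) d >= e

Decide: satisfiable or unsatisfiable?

Satisfiable

Setting (a, b, c, d, e) = (9, 4, 8, 9, 6) satisfies everything: constraint 1: b - c = -4; constraint 6: e + d = 15; constraint 9: e + a = 15, and the others follow.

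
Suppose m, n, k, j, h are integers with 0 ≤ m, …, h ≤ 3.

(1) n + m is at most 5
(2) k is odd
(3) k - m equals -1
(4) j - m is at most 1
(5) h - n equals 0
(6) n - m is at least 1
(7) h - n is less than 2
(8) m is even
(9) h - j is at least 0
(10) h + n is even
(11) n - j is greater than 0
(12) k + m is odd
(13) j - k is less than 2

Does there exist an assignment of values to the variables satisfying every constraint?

Satisfiable

Take m = 2, n = 3, k = 1, j = 2, h = 3. Then constraint 1: n + m = 5; constraint 3: k - m = -1, and every other listed constraint is also met.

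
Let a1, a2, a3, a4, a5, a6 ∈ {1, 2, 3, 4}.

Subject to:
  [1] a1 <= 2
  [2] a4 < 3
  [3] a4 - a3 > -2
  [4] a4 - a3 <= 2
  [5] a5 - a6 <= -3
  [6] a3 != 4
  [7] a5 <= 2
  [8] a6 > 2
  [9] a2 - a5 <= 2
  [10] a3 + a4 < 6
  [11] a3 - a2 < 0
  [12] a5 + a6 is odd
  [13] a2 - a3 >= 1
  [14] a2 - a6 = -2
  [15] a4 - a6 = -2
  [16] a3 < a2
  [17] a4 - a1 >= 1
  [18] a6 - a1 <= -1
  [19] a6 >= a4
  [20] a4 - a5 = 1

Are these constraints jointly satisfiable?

Unsatisfiable

Constraints 4, 5, 9, 13, 17, and 18 give a5 − a2 ≥ -2, a2 − a3 ≥ 1, a3 − a4 ≥ -2, a4 − a1 ≥ 1, a1 − a6 ≥ 1, a6 − a5 ≥ 3.
Adding all 6 inequalities: the left sides telescope to 0, and the right sides sum to (-2) + 1 + (-2) + 1 + 1 + 3 = 2. So 0 ≥ 2, which is false.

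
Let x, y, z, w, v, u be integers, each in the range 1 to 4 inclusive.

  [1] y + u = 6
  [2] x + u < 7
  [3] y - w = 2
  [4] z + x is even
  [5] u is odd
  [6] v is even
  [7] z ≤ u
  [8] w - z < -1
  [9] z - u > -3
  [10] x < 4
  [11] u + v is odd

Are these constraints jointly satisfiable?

Take x = 1, y = 3, z = 3, w = 1, v = 2, u = 3. Then constraint 1: y + u = 6; constraint 2: x + u = 4; constraint 3: y - w = 2, and every other listed constraint is also met.

Satisfiable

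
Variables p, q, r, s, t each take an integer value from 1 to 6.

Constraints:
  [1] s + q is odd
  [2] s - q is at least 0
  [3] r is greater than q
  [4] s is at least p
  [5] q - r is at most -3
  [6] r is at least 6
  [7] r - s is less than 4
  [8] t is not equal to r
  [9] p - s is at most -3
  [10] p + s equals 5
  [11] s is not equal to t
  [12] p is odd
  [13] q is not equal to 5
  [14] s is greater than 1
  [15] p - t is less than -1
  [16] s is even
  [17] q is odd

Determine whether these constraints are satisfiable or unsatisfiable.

Satisfiable

Take p = 1, q = 3, r = 6, s = 4, t = 3. Then constraint 2: s - q = 1; constraint 5: q - r = -3, and every other listed constraint is also met.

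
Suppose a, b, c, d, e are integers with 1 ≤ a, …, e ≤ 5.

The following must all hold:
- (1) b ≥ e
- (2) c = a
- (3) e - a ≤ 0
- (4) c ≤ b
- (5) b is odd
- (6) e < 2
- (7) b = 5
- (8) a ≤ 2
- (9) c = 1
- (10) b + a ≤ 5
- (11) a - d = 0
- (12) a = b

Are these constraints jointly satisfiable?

Constraint 9 fixes c = 1 and constraint 7 fixes b = 5. Constraints 2 and 12 give c = a = b, so c = b. But 1 ≠ 5 — contradiction.

Unsatisfiable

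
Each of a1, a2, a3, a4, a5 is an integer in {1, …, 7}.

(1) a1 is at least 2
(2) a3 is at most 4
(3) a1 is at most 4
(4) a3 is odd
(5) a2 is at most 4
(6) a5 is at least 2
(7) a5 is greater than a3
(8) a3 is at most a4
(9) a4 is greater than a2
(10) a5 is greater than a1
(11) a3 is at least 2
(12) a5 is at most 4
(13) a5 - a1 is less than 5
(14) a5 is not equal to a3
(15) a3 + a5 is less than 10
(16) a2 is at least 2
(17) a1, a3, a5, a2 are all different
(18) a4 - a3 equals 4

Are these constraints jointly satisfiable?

Unsatisfiable

Constraints 1, 2, 3, 5, 6, 11, 12, and 16 confine each of a1, a3, a5, a2 to the 3 values {2, …, 4}.
Constraint 17 requires all 4 of them to be distinct, but only 3 values are available — impossible by the pigeonhole principle.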